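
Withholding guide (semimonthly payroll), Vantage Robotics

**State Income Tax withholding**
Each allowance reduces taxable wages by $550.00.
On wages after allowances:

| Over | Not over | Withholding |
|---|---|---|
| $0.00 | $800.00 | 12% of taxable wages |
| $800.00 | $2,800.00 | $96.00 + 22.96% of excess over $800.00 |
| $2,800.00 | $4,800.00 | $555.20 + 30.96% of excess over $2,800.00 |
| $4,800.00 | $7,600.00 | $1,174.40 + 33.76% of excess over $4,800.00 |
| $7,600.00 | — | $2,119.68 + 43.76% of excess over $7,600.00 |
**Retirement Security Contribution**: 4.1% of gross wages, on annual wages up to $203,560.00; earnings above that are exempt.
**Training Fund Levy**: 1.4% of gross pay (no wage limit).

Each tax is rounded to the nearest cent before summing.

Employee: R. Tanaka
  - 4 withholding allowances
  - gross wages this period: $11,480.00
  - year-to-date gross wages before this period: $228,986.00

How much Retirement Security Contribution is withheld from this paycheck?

Retirement Security Contribution: YTD $228,986.00 ≥ cap $203,560.00 → $0.00

$0.00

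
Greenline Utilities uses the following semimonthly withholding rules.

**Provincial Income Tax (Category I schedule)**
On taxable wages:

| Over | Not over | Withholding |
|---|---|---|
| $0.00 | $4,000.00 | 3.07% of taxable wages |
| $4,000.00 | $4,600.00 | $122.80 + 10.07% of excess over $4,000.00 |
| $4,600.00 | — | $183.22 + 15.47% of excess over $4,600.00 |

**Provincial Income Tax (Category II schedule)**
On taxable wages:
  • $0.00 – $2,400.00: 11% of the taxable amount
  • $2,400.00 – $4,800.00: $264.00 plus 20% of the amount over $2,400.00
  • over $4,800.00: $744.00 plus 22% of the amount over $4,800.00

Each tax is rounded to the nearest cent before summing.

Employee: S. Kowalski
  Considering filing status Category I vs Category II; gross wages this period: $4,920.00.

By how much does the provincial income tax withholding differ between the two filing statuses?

$537.68

Provincial Income Tax (Category I): taxable = $4,920.00
  $183.22 + 15.47% × ($4,920.00 − $4,600.00) = $183.22 + 15.47% × $320.00 = $232.72
Provincial Income Tax (Category II): taxable = $4,920.00
  $744.00 + 22% × ($4,920.00 − $4,800.00) = $744.00 + 22% × $120.00 = $770.40
Difference: |$232.72 − $770.40| = $537.68 (higher under Category II)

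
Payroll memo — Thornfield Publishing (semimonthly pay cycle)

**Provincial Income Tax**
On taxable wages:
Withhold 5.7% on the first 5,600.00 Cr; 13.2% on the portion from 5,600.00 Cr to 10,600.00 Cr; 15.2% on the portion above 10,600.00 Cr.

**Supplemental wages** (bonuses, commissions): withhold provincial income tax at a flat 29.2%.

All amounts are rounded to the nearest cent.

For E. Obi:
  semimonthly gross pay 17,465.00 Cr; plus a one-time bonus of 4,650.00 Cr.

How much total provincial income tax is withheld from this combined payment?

Provincial Income Tax: taxable = 17,465.00 Cr
  979.20 Cr + 15.2% × (17,465.00 Cr − 10,600.00 Cr) = 979.20 Cr + 15.2% × 6,865.00 Cr = 2,022.68 Cr
Supplemental (29.2% flat on bonus): 29.2% × 4,650.00 Cr = 1,357.80 Cr
Total provincial income tax: 2,022.68 Cr + 1,357.80 Cr = 3,380.48 Cr

3,380.48 Cr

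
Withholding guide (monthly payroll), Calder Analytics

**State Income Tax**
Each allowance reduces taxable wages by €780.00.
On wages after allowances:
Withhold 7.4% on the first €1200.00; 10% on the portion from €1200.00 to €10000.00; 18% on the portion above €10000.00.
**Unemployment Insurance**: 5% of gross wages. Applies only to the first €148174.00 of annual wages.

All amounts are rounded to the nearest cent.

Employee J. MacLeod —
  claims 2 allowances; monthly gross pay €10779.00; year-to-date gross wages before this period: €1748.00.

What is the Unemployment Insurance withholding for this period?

€538.95

Unemployment Insurance: 5% × €10779.00 = €538.95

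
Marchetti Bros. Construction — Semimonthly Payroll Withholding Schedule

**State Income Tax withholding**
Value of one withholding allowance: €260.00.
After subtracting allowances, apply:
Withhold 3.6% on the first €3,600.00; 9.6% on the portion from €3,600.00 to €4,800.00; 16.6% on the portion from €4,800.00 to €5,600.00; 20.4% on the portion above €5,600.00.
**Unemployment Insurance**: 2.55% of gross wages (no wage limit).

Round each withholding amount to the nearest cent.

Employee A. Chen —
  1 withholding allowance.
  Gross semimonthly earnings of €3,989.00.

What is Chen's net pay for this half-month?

€3,745.30

State Income Tax: taxable = €3,989.00 − 1×€260.00 = €3,729.00
  €129.60 + 9.6% × (€3,729.00 − €3,600.00) = €129.60 + 9.6% × €129.00 = €141.98
Unemployment Insurance: 2.55% × €3,989.00 = €101.72
Total withheld: €141.98 + €101.72 = €243.70
Net pay: €3,989.00 − €243.70 = €3,745.30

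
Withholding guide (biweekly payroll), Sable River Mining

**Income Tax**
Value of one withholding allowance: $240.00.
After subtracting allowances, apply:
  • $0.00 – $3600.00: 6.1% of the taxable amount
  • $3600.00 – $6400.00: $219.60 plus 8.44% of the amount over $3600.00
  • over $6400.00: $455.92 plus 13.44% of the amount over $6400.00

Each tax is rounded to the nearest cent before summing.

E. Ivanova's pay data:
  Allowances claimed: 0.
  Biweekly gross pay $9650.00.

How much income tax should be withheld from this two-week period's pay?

Income Tax: taxable = $9650.00
  $455.92 + 13.44% × ($9650.00 − $6400.00) = $455.92 + 13.44% × $3250.00 = $892.72

$892.72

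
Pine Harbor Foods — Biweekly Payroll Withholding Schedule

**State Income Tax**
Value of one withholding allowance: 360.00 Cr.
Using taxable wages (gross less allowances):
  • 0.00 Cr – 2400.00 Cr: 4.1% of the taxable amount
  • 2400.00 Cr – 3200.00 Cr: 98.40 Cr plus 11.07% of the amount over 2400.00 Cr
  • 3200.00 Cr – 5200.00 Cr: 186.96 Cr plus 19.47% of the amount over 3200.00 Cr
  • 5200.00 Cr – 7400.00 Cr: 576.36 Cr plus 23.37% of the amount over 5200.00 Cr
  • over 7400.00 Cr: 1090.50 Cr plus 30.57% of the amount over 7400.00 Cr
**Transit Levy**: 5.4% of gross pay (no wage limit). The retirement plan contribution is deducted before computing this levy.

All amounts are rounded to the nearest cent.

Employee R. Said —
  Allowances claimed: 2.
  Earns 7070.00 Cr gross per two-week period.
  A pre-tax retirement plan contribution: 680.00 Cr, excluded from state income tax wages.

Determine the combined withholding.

State Income Tax: taxable = 7070.00 Cr − 680.00 Cr − 2×360.00 Cr = 5670.00 Cr
  576.36 Cr + 23.37% × (5670.00 Cr − 5200.00 Cr) = 576.36 Cr + 23.37% × 470.00 Cr = 686.20 Cr
Transit Levy: 5.4% × 6390.00 Cr = 345.06 Cr
Total: 686.20 Cr + 345.06 Cr = 1031.26 Cr

1031.26 Cr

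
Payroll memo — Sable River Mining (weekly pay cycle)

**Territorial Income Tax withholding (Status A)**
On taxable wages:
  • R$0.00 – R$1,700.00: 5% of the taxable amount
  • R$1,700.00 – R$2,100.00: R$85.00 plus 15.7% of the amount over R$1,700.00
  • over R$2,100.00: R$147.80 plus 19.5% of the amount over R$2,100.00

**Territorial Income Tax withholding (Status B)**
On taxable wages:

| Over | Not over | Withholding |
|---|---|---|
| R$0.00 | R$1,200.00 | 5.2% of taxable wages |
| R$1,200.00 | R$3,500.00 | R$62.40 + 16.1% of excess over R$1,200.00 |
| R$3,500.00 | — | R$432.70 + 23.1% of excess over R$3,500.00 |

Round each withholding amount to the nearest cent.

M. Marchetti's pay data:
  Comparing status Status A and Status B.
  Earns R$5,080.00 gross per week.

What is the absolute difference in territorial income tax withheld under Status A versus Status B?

R$68.78

Territorial Income Tax (Status A): taxable = R$5,080.00
  R$147.80 + 19.5% × (R$5,080.00 − R$2,100.00) = R$147.80 + 19.5% × R$2,980.00 = R$728.90
Territorial Income Tax (Status B): taxable = R$5,080.00
  R$432.70 + 23.1% × (R$5,080.00 − R$3,500.00) = R$432.70 + 23.1% × R$1,580.00 = R$797.68
Difference: |R$728.90 − R$797.68| = R$68.78 (higher under Status B)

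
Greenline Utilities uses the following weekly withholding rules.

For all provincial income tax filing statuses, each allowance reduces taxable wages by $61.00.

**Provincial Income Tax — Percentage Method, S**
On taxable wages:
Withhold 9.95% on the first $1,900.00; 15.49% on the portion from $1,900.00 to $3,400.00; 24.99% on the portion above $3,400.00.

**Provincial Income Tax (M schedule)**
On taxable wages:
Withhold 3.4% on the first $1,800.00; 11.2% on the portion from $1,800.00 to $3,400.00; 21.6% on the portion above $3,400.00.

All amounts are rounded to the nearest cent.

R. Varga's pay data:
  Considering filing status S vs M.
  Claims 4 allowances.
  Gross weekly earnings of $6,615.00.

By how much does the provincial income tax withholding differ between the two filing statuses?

$281.71

Provincial Income Tax (S): taxable = $6,615.00 − 4×$61.00 = $6,371.00
  $421.40 + 24.99% × ($6,371.00 − $3,400.00) = $421.40 + 24.99% × $2,971.00 = $1,163.85
Provincial Income Tax (M): taxable = $6,615.00 − 4×$61.00 = $6,371.00
  $240.40 + 21.6% × ($6,371.00 − $3,400.00) = $240.40 + 21.6% × $2,971.00 = $882.14
Difference: |$1,163.85 − $882.14| = $281.71 (higher under S)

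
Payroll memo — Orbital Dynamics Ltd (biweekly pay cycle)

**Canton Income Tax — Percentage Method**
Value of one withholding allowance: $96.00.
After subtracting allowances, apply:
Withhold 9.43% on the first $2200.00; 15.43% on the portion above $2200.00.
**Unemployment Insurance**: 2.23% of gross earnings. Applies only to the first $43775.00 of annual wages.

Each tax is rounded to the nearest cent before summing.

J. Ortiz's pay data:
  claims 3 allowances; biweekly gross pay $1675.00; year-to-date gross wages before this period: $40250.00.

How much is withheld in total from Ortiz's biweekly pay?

Canton Income Tax: taxable = $1675.00 − 3×$96.00 = $1387.00
  9.43% × $1387.00 = $130.79
Unemployment Insurance: 2.23% × $1675.00 = $37.35
Total: $130.79 + $37.35 = $168.14

$168.14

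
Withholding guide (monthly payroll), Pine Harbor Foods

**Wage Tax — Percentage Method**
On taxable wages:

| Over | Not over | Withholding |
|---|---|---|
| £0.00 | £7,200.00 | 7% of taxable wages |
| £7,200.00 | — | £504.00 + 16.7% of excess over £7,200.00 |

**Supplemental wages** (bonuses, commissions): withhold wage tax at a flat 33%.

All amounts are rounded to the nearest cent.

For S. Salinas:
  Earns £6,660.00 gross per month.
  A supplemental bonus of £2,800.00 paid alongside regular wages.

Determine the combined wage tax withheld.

£1,390.20

Wage Tax: taxable = £6,660.00
  7% × £6,660.00 = £466.20
Supplemental (33% flat on bonus): 33% × £2,800.00 = £924.00
Total wage tax: £466.20 + £924.00 = £1,390.20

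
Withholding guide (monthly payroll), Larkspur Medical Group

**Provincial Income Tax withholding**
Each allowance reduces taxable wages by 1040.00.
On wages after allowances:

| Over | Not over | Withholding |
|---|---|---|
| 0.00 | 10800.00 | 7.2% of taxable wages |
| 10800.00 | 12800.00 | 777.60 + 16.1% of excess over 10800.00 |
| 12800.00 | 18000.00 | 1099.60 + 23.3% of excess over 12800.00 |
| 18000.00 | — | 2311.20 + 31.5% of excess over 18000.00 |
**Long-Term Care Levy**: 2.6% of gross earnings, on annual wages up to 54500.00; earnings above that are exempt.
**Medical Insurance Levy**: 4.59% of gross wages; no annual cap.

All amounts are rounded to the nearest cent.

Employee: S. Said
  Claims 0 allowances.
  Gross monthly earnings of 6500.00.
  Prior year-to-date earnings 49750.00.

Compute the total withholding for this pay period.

Provincial Income Tax: taxable = 6500.00
  7.2% × 6500.00 = 468.00
Long-Term Care Levy: cap 54500.00 − YTD 49750.00 = 4750.00 subject; 2.6% × 4750.00 = 123.50
Medical Insurance Levy: 4.59% × 6500.00 = 298.35
Total: 468.00 + 123.50 + 298.35 = 889.85

889.85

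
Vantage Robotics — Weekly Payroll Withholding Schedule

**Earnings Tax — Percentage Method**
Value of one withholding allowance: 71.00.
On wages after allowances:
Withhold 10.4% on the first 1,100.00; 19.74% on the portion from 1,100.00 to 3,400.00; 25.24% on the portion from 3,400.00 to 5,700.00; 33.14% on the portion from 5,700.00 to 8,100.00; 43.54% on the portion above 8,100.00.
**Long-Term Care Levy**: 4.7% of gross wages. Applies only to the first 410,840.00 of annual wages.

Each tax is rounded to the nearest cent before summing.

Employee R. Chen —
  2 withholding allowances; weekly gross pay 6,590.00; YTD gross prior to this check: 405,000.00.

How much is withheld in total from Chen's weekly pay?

1,671.31

Earnings Tax: taxable = 6,590.00 − 2×71.00 = 6,448.00
  1,148.94 + 33.14% × (6,448.00 − 5,700.00) = 1,148.94 + 33.14% × 748.00 = 1,396.83
Long-Term Care Levy: cap 410,840.00 − YTD 405,000.00 = 5,840.00 subject; 4.7% × 5,840.00 = 274.48
Total: 1,396.83 + 274.48 = 1,671.31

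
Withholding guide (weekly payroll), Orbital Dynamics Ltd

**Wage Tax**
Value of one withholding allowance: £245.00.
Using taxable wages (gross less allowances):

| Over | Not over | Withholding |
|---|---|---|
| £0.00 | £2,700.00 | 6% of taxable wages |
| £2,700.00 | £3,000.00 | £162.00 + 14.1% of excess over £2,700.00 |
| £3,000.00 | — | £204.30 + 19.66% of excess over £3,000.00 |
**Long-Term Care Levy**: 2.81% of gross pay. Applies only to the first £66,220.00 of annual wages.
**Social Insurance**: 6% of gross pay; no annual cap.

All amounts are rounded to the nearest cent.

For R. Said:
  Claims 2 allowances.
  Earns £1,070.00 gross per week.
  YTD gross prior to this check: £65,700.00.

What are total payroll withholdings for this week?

Wage Tax: taxable = £1,070.00 − 2×£245.00 = £580.00
  6% × £580.00 = £34.80
Long-Term Care Levy: cap £66,220.00 − YTD £65,700.00 = £520.00 subject; 2.81% × £520.00 = £14.61
Social Insurance: 6% × £1,070.00 = £64.20
Total: £34.80 + £14.61 + £64.20 = £113.61

£113.61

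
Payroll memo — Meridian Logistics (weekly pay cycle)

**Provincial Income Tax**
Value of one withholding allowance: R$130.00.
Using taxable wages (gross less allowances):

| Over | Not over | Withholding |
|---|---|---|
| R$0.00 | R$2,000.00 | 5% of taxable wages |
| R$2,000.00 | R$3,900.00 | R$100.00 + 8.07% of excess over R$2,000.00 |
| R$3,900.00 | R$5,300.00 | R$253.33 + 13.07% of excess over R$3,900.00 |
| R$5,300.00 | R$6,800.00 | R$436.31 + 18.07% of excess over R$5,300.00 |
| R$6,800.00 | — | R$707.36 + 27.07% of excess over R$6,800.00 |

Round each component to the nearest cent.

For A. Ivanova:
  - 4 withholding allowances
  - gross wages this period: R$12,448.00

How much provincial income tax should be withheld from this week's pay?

R$2,095.51

Provincial Income Tax: taxable = R$12,448.00 − 4×R$130.00 = R$11,928.00
  R$707.36 + 27.07% × (R$11,928.00 − R$6,800.00) = R$707.36 + 27.07% × R$5,128.00 = R$2,095.51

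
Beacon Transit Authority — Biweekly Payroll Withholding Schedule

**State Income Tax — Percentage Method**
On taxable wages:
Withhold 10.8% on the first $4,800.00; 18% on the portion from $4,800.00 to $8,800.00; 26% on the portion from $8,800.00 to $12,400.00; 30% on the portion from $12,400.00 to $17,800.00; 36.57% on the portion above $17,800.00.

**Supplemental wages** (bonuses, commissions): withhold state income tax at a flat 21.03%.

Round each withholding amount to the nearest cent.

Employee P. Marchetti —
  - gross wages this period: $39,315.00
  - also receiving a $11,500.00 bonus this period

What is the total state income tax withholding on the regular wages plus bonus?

$14,080.89

State Income Tax: taxable = $39,315.00
  $3,794.40 + 36.57% × ($39,315.00 − $17,800.00) = $3,794.40 + 36.57% × $21,515.00 = $11,662.44
Supplemental (21.03% flat on bonus): 21.03% × $11,500.00 = $2,418.45
Total state income tax: $11,662.44 + $2,418.45 = $14,080.89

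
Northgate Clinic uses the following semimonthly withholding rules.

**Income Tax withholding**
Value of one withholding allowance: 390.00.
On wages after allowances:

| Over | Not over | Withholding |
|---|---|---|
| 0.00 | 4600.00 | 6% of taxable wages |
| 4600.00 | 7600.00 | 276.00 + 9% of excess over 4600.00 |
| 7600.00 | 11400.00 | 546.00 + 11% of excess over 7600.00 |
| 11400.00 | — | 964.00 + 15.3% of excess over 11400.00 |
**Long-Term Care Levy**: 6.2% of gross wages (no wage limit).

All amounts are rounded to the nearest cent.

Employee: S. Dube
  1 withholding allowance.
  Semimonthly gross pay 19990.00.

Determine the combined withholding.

Income Tax: taxable = 19990.00 − 1×390.00 = 19600.00
  964.00 + 15.3% × (19600.00 − 11400.00) = 964.00 + 15.3% × 8200.00 = 2218.60
Long-Term Care Levy: 6.2% × 19990.00 = 1239.38
Total: 2218.60 + 1239.38 = 3457.98

3457.98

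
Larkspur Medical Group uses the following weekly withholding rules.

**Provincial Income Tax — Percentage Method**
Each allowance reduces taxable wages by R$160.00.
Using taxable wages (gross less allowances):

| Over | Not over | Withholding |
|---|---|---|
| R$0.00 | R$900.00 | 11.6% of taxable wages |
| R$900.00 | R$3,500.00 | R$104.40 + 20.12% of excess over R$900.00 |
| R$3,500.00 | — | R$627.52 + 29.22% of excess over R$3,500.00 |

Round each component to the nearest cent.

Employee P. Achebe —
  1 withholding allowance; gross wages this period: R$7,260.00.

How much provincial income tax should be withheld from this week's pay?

Provincial Income Tax: taxable = R$7,260.00 − 1×R$160.00 = R$7,100.00
  R$627.52 + 29.22% × (R$7,100.00 − R$3,500.00) = R$627.52 + 29.22% × R$3,600.00 = R$1,679.44

R$1,679.44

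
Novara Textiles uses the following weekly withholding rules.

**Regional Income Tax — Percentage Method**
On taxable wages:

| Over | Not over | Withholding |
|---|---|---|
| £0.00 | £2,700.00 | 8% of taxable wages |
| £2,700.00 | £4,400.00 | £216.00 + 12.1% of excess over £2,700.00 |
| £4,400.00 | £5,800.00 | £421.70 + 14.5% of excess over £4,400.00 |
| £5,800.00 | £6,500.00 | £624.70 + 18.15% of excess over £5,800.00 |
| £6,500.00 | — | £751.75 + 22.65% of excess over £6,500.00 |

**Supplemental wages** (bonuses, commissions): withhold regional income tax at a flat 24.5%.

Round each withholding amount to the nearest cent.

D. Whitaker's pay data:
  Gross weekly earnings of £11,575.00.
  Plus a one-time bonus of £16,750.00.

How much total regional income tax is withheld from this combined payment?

£6,004.99

Regional Income Tax: taxable = £11,575.00
  £751.75 + 22.65% × (£11,575.00 − £6,500.00) = £751.75 + 22.65% × £5,075.00 = £1,901.24
Supplemental (24.5% flat on bonus): 24.5% × £16,750.00 = £4,103.75
Total regional income tax: £1,901.24 + £4,103.75 = £6,004.99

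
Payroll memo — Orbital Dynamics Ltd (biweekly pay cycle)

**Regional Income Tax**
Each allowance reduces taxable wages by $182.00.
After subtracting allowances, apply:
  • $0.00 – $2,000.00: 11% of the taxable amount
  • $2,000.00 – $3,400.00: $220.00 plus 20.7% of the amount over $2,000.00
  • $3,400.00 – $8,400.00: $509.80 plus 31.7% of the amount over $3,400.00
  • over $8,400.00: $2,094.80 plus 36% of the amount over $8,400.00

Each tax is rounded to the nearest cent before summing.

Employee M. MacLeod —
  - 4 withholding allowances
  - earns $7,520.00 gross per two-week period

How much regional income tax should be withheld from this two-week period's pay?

$1,585.06

Regional Income Tax: taxable = $7,520.00 − 4×$182.00 = $6,792.00
  $509.80 + 31.7% × ($6,792.00 − $3,400.00) = $509.80 + 31.7% × $3,392.00 = $1,585.06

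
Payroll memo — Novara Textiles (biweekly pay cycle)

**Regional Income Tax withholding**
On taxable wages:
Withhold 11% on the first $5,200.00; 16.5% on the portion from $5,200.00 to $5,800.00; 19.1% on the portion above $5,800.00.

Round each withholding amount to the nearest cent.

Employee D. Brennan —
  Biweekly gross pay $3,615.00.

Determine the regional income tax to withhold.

$397.65

Regional Income Tax: taxable = $3,615.00
  11% × $3,615.00 = $397.65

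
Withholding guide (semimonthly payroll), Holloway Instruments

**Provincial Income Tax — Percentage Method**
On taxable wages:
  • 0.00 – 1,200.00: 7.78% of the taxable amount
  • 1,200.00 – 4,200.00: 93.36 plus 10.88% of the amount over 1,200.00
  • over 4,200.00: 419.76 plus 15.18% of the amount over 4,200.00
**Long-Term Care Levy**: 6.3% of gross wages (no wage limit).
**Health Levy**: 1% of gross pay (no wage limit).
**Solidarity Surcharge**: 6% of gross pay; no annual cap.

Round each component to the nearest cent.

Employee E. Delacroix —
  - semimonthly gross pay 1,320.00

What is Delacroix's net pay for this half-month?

Provincial Income Tax: taxable = 1,320.00
  93.36 + 10.88% × (1,320.00 − 1,200.00) = 93.36 + 10.88% × 120.00 = 106.42
Long-Term Care Levy: 6.3% × 1,320.00 = 83.16
Health Levy: 1% × 1,320.00 = 13.20
Solidarity Surcharge: 6% × 1,320.00 = 79.20
Total withheld: 106.42 + 83.16 + 13.20 + 79.20 = 281.98
Net pay: 1,320.00 − 281.98 = 1,038.02

1,038.02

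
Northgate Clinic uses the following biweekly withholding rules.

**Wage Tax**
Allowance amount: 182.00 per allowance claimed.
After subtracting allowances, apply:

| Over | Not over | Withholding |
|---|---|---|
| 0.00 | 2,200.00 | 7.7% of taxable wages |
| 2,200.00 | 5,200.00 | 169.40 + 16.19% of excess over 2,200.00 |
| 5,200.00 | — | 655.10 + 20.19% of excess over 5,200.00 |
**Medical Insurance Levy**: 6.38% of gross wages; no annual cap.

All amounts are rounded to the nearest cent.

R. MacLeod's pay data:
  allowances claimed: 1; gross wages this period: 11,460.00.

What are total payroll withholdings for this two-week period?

Wage Tax: taxable = 11,460.00 − 1×182.00 = 11,278.00
  655.10 + 20.19% × (11,278.00 − 5,200.00) = 655.10 + 20.19% × 6,078.00 = 1,882.25
Medical Insurance Levy: 6.38% × 11,460.00 = 731.15
Total: 1,882.25 + 731.15 = 2,613.40

2,613.40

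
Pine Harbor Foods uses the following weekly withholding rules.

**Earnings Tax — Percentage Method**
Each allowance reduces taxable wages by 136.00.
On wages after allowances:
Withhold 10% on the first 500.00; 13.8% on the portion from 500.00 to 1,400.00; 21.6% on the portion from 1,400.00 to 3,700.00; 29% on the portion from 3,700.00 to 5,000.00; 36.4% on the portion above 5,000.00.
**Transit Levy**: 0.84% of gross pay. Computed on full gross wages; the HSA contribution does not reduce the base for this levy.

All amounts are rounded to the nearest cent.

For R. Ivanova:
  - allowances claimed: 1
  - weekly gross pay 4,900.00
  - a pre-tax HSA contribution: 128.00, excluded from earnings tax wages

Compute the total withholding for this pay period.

Earnings Tax: taxable = 4,900.00 − 128.00 − 1×136.00 = 4,636.00
  671.00 + 29% × (4,636.00 − 3,700.00) = 671.00 + 29% × 936.00 = 942.44
Transit Levy: 0.84% × 4,900.00 = 41.16
Total: 942.44 + 41.16 = 983.60

983.60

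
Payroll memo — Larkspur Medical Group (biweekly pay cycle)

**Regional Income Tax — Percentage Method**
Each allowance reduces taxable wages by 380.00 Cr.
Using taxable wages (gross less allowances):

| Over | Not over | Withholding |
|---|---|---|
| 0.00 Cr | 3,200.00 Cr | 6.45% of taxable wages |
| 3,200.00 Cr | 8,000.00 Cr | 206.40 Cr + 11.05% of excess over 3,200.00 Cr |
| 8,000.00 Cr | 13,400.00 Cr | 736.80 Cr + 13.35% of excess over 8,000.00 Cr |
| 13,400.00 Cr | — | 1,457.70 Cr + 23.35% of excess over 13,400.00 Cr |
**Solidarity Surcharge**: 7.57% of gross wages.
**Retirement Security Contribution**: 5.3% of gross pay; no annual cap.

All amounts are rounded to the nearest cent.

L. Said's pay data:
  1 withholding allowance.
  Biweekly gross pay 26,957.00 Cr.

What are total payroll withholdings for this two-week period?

8,003.89 Cr

Regional Income Tax: taxable = 26,957.00 Cr − 1×380.00 Cr = 26,577.00 Cr
  1,457.70 Cr + 23.35% × (26,577.00 Cr − 13,400.00 Cr) = 1,457.70 Cr + 23.35% × 13,177.00 Cr = 4,534.53 Cr
Solidarity Surcharge: 7.57% × 26,957.00 Cr = 2,040.64 Cr
Retirement Security Contribution: 5.3% × 26,957.00 Cr = 1,428.72 Cr
Total: 4,534.53 Cr + 2,040.64 Cr + 1,428.72 Cr = 8,003.89 Cr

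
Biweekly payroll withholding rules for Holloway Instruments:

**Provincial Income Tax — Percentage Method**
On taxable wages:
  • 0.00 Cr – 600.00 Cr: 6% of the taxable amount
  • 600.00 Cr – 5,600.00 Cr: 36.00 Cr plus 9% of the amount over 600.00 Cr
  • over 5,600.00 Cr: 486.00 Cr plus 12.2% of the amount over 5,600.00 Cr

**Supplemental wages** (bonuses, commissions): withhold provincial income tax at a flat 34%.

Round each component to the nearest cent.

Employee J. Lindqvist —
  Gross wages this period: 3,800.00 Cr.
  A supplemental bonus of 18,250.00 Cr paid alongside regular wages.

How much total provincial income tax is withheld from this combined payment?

6,529.00 Cr

Provincial Income Tax: taxable = 3,800.00 Cr
  36.00 Cr + 9% × (3,800.00 Cr − 600.00 Cr) = 36.00 Cr + 9% × 3,200.00 Cr = 324.00 Cr
Supplemental (34% flat on bonus): 34% × 18,250.00 Cr = 6,205.00 Cr
Total provincial income tax: 324.00 Cr + 6,205.00 Cr = 6,529.00 Cr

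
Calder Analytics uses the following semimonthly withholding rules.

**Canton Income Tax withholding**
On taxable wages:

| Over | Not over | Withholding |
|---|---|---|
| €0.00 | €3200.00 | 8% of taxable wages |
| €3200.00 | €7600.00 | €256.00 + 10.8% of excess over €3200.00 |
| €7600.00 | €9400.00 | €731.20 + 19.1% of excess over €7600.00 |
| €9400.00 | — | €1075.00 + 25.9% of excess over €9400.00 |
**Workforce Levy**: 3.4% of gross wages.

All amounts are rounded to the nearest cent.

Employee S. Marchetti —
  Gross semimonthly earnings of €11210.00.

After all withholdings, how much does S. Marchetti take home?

Canton Income Tax: taxable = €11210.00
  €1075.00 + 25.9% × (€11210.00 − €9400.00) = €1075.00 + 25.9% × €1810.00 = €1543.79
Workforce Levy: 3.4% × €11210.00 = €381.14
Total withheld: €1543.79 + €381.14 = €1924.93
Net pay: €11210.00 − €1924.93 = €9285.07

€9285.07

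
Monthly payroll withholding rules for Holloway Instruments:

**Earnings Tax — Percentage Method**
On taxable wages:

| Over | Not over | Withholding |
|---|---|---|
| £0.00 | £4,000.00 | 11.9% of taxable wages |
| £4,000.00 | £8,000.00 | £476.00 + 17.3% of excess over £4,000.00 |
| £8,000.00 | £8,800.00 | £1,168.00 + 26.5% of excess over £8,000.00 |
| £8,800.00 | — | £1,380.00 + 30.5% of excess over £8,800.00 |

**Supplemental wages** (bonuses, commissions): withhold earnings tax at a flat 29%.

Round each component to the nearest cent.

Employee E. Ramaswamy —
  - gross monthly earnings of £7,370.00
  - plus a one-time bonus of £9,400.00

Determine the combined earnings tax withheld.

£3,785.01

Earnings Tax: taxable = £7,370.00
  £476.00 + 17.3% × (£7,370.00 − £4,000.00) = £476.00 + 17.3% × £3,370.00 = £1,059.01
Supplemental (29% flat on bonus): 29% × £9,400.00 = £2,726.00
Total earnings tax: £1,059.01 + £2,726.00 = £3,785.01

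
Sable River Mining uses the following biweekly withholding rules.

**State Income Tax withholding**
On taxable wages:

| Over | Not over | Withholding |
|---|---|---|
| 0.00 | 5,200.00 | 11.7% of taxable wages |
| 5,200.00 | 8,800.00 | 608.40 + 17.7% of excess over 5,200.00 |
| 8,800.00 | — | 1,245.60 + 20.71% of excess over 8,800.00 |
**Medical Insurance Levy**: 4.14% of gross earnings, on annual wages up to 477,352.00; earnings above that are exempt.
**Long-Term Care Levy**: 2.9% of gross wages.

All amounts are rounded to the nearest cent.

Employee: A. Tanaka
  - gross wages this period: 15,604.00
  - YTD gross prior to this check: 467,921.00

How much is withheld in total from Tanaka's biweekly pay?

State Income Tax: taxable = 15,604.00
  1,245.60 + 20.71% × (15,604.00 − 8,800.00) = 1,245.60 + 20.71% × 6,804.00 = 2,654.71
Medical Insurance Levy: cap 477,352.00 − YTD 467,921.00 = 9,431.00 subject; 4.14% × 9,431.00 = 390.44
Long-Term Care Levy: 2.9% × 15,604.00 = 452.52
Total: 2,654.71 + 390.44 + 452.52 = 3,497.67

3,497.67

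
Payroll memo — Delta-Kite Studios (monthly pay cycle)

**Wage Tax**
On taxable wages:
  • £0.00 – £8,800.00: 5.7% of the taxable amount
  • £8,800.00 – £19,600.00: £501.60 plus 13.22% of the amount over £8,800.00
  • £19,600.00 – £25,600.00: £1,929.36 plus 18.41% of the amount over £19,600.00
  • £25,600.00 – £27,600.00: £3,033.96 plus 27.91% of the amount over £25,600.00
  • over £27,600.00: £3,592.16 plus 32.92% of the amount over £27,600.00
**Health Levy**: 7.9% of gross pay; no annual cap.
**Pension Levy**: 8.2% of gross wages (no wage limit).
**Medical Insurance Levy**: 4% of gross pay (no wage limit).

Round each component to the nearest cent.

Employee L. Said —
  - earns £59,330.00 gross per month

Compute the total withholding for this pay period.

Wage Tax: taxable = £59,330.00
  £3,592.16 + 32.92% × (£59,330.00 − £27,600.00) = £3,592.16 + 32.92% × £31,730.00 = £14,037.68
Health Levy: 7.9% × £59,330.00 = £4,687.07
Pension Levy: 8.2% × £59,330.00 = £4,865.06
Medical Insurance Levy: 4% × £59,330.00 = £2,373.20
Total: £14,037.68 + £4,687.07 + £4,865.06 + £2,373.20 = £25,963.01

£25,963.01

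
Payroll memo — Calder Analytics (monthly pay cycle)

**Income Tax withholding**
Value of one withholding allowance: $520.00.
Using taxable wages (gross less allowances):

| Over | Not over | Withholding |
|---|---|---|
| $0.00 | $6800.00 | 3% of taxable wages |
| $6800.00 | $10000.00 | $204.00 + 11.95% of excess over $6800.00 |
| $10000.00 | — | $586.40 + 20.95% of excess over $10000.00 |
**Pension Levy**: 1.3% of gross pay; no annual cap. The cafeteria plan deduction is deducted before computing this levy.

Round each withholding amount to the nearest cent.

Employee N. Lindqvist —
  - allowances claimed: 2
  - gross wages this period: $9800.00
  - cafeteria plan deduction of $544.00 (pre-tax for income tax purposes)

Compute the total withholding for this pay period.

$493.54

Income Tax: taxable = $9800.00 − $544.00 − 2×$520.00 = $8216.00
  $204.00 + 11.95% × ($8216.00 − $6800.00) = $204.00 + 11.95% × $1416.00 = $373.21
Pension Levy: 1.3% × $9256.00 = $120.33
Total: $373.21 + $120.33 = $493.54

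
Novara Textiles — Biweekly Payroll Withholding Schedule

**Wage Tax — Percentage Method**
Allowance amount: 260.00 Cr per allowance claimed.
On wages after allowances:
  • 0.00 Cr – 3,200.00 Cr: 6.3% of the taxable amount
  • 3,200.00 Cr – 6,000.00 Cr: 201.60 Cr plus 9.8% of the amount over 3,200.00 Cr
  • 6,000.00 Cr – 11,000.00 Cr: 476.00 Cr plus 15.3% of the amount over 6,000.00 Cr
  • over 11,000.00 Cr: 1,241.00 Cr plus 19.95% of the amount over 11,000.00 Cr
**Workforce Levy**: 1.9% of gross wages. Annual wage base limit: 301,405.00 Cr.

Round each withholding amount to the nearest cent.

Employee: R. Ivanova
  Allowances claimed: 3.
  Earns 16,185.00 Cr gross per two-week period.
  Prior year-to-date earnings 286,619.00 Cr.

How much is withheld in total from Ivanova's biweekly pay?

Wage Tax: taxable = 16,185.00 Cr − 3×260.00 Cr = 15,405.00 Cr
  1,241.00 Cr + 19.95% × (15,405.00 Cr − 11,000.00 Cr) = 1,241.00 Cr + 19.95% × 4,405.00 Cr = 2,119.80 Cr
Workforce Levy: cap 301,405.00 Cr − YTD 286,619.00 Cr = 14,786.00 Cr subject; 1.9% × 14,786.00 Cr = 280.93 Cr
Total: 2,119.80 Cr + 280.93 Cr = 2,400.73 Cr

2,400.73 Cr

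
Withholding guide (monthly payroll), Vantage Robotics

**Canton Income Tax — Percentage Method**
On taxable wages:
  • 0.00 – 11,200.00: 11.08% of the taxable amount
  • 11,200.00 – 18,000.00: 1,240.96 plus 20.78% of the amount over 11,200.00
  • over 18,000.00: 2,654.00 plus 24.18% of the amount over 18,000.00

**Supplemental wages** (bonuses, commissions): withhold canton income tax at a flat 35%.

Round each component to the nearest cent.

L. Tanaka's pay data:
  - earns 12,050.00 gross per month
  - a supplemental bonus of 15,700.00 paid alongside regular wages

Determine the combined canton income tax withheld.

6,912.59

Canton Income Tax: taxable = 12,050.00
  1,240.96 + 20.78% × (12,050.00 − 11,200.00) = 1,240.96 + 20.78% × 850.00 = 1,417.59
Supplemental (35% flat on bonus): 35% × 15,700.00 = 5,495.00
Total canton income tax: 1,417.59 + 5,495.00 = 6,912.59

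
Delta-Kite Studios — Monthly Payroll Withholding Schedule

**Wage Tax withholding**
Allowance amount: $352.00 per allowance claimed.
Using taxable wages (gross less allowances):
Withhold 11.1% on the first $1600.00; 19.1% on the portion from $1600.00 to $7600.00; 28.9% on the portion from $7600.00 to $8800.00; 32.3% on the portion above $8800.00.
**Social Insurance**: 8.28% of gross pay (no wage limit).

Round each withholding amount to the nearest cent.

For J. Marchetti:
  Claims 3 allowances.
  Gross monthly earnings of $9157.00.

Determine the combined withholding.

Wage Tax: taxable = $9157.00 − 3×$352.00 = $8101.00
  $1323.60 + 28.9% × ($8101.00 − $7600.00) = $1323.60 + 28.9% × $501.00 = $1468.39
Social Insurance: 8.28% × $9157.00 = $758.20
Total: $1468.39 + $758.20 = $2226.59

$2226.59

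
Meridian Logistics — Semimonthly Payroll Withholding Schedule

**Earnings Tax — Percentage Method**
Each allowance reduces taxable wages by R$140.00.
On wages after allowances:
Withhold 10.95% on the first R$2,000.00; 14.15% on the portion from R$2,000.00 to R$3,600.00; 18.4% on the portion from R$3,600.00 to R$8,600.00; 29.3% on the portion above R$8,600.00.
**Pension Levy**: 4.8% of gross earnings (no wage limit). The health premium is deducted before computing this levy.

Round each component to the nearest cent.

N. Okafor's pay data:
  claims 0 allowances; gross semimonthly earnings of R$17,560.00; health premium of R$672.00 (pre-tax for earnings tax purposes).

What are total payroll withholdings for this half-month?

R$4,604.40

Earnings Tax: taxable = R$17,560.00 − R$672.00 = R$16,888.00
  R$1,365.40 + 29.3% × (R$16,888.00 − R$8,600.00) = R$1,365.40 + 29.3% × R$8,288.00 = R$3,793.78
Pension Levy: 4.8% × R$16,888.00 = R$810.62
Total: R$3,793.78 + R$810.62 = R$4,604.40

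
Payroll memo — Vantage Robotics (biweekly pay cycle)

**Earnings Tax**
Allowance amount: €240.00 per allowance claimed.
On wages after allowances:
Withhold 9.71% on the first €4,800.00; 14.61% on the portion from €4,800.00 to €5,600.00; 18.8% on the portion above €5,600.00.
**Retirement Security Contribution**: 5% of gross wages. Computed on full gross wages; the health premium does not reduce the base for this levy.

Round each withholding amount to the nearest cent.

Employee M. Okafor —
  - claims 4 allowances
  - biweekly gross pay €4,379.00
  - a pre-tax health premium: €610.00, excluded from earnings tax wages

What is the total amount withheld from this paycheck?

Earnings Tax: taxable = €4,379.00 − €610.00 − 4×€240.00 = €2,809.00
  9.71% × €2,809.00 = €272.75
Retirement Security Contribution: 5% × €4,379.00 = €218.95
Total: €272.75 + €218.95 = €491.70

€491.70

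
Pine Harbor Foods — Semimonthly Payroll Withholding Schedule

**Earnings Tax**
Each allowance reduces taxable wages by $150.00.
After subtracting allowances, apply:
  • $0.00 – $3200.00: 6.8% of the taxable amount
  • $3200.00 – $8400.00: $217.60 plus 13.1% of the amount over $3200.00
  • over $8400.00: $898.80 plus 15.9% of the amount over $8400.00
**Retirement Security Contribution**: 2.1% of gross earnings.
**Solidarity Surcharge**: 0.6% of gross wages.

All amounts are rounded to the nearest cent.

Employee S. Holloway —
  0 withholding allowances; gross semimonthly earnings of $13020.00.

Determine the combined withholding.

$1984.92

Earnings Tax: taxable = $13020.00
  $898.80 + 15.9% × ($13020.00 − $8400.00) = $898.80 + 15.9% × $4620.00 = $1633.38
Retirement Security Contribution: 2.1% × $13020.00 = $273.42
Solidarity Surcharge: 0.6% × $13020.00 = $78.12
Total: $1633.38 + $273.42 + $78.12 = $1984.92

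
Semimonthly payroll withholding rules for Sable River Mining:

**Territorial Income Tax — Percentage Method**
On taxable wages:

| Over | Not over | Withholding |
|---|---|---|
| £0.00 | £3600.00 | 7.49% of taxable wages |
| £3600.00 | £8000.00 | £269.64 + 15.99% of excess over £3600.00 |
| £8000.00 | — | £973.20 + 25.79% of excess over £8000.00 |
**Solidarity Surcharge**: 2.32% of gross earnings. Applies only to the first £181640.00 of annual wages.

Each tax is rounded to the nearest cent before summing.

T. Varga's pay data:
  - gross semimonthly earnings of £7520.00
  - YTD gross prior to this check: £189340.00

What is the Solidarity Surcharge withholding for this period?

Solidarity Surcharge: YTD £189340.00 ≥ cap £181640.00 → £0.00

£0.00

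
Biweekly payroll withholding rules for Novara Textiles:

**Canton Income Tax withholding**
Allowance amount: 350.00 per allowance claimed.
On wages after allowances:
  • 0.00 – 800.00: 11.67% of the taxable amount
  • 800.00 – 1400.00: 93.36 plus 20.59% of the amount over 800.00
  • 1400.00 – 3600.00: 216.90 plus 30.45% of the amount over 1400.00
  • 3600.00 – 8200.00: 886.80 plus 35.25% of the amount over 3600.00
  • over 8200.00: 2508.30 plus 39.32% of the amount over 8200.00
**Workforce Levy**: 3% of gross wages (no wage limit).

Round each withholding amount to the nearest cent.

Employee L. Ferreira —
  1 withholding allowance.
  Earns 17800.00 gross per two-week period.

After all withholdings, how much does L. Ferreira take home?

11120.60

Canton Income Tax: taxable = 17800.00 − 1×350.00 = 17450.00
  2508.30 + 39.32% × (17450.00 − 8200.00) = 2508.30 + 39.32% × 9250.00 = 6145.40
Workforce Levy: 3% × 17800.00 = 534.00
Total withheld: 6145.40 + 534.00 = 6679.40
Net pay: 17800.00 − 6679.40 = 11120.60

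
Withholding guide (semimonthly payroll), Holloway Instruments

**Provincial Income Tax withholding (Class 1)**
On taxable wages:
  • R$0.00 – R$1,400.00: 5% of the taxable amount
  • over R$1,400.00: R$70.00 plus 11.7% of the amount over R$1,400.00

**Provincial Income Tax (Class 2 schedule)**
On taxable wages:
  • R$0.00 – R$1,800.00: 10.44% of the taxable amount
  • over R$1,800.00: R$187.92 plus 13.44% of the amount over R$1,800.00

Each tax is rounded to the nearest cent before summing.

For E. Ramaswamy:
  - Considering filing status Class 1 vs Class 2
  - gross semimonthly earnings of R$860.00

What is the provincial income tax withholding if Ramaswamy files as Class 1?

R$43.00

Provincial Income Tax (Class 1): taxable = R$860.00
  5% × R$860.00 = R$43.00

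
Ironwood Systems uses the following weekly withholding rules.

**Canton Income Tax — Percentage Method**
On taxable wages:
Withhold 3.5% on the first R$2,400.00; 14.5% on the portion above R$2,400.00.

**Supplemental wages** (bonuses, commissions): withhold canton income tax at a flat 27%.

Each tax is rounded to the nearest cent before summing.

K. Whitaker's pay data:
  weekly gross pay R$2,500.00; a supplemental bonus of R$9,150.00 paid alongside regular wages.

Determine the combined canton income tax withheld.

R$2,569.00

Canton Income Tax: taxable = R$2,500.00
  R$84.00 + 14.5% × (R$2,500.00 − R$2,400.00) = R$84.00 + 14.5% × R$100.00 = R$98.50
Supplemental (27% flat on bonus): 27% × R$9,150.00 = R$2,470.50
Total canton income tax: R$98.50 + R$2,470.50 = R$2,569.00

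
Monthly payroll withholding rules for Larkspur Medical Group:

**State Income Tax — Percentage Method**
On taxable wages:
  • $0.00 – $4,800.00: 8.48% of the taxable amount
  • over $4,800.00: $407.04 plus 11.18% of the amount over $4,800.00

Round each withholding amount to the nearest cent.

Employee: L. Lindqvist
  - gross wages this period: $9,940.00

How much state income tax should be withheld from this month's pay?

State Income Tax: taxable = $9,940.00
  $407.04 + 11.18% × ($9,940.00 − $4,800.00) = $407.04 + 11.18% × $5,140.00 = $981.69

$981.69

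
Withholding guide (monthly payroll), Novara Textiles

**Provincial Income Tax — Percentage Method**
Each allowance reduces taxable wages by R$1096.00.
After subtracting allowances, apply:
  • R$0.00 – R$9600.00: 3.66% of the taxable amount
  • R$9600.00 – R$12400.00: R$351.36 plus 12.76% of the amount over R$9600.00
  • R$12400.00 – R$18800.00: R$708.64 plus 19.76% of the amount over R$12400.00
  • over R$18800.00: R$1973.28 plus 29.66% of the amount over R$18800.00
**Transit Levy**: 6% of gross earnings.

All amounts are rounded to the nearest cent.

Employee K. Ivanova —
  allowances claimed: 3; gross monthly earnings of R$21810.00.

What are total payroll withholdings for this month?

Provincial Income Tax: taxable = R$21810.00 − 3×R$1096.00 = R$18522.00
  R$708.64 + 19.76% × (R$18522.00 − R$12400.00) = R$708.64 + 19.76% × R$6122.00 = R$1918.35
Transit Levy: 6% × R$21810.00 = R$1308.60
Total: R$1918.35 + R$1308.60 = R$3226.95

R$3226.95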